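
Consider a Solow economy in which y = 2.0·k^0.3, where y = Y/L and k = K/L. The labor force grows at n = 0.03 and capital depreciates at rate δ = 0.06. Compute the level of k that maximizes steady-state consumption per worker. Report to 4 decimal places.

k_gold ≈ 15.0319

The effective depreciation rate is n + δ = 0.03 + 0.06 = 0.09.
Golden rule sets MPK = n+δ: 0.3·2.0·k^(0.3−1) = 0.09, so k_gold = (0.3·2.0/0.09)^(1/0.7) ≈ 15.0319.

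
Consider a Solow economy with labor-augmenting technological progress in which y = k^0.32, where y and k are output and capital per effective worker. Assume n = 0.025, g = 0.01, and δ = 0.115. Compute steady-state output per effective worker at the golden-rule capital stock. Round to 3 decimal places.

n + g + δ = 0.025 + 0.01 + 0.115 = 0.15.
Maximizing c = f(k) − (n+g+δ)·k gives f'(k) = n+g+δ, i.e. 0.32·k^(0.32−1) = 0.15, so k_gold = (0.32/0.15)^(1/0.68) ≈ 3.0473.
Output: y_gold = k_gold^0.32 = 3.0473^0.32 ≈ 1.4284.

y_gold ≈ 1.428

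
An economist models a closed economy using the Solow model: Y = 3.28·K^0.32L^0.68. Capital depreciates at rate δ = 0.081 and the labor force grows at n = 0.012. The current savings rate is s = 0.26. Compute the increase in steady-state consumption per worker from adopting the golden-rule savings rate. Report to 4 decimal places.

Δc ≈ 0.0912

Break-even investment rate: n + δ = 0.012 + 0.081 = 0.093.
Current steady state (s = 0.26): k* = (0.26·3.28/0.093)^(1/0.68) ≈ 26.0161, y* = 3.28·26.0161^0.32 ≈ 9.3057, c* = (1−0.26)·9.3057 ≈ 6.8863.
Setting f'(k) = n+δ gives 0.32·3.28·k^(0.32−1) = 0.093, hence k_gold = (0.32·3.28/0.093)^(1/0.68) ≈ 35.3065.
y_gold = 3.28·35.3065^0.32 ≈ 10.2609, c_gold = y_gold − 0.093·k_gold ≈ 6.9774.
Gain: Δc = 6.9774 − 6.8863 ≈ 0.0912.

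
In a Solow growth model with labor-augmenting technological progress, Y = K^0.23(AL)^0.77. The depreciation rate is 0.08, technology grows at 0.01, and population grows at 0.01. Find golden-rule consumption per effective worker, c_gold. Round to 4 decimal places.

n + g + δ = 0.01 + 0.01 + 0.08 = 0.1.
At the golden rule the marginal product of capital equals n+g+δ: 0.23·k^(0.23−1) = 0.1. Solving, k_gold = (0.23/0.1)^(1/0.77) ≈ 2.9497.
y_gold = 2.9497^0.23 ≈ 1.2825.
c_gold = y_gold − (n+g+δ)·k_gold = 1.2825 − 0.1·2.9497 ≈ 0.9875.

c_gold ≈ 0.9875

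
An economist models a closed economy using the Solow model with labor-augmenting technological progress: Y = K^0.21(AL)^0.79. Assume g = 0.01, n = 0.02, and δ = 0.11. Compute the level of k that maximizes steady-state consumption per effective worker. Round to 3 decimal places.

k_gold ≈ 1.671

Capital per effective worker breaks even when investment replaces (n + g + δ)·k; here n + g + δ = 0.14.
Setting f'(k) = n+g+δ gives 0.21·k^(0.21−1) = 0.14, hence k_gold = (0.21/0.14)^(1/0.79) ≈ 1.6707.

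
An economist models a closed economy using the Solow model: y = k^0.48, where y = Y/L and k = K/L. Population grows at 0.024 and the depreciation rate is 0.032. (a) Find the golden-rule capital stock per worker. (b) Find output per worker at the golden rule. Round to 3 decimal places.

(a) k_gold ≈ 62.278; (b) y_gold ≈ 7.266

n + δ = 0.024 + 0.032 = 0.056.
At the golden rule the marginal product of capital equals n+δ: 0.48·k^(0.48−1) = 0.056. Solving, k_gold = (0.48/0.056)^(1/0.52) ≈ 62.2778.
y_gold = 62.2778^0.48 ≈ 7.2657.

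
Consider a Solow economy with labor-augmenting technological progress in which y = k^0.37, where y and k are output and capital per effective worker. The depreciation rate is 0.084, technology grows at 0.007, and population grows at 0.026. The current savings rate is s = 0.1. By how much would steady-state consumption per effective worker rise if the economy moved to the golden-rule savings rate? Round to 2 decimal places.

Break-even investment rate: n + g + δ = 0.026 + 0.007 + 0.084 = 0.117.
Current steady state (s = 0.1): k* = (0.1/0.117)^(1/0.63) ≈ 0.7794, y* = 0.7794^0.37 ≈ 0.9119, c* = (1−0.1)·0.9119 ≈ 0.8207.
Golden rule sets MPK = n+g+δ: 0.37·k^(0.37−1) = 0.117, so k_gold = (0.37/0.117)^(1/0.63) ≈ 6.2184.
y_gold = 6.2184^0.37 ≈ 1.9663, c_gold = y_gold − 0.117·k_gold ≈ 1.2388.
Gain: Δc = 1.2388 − 0.8207 ≈ 0.4181.

Δc ≈ 0.42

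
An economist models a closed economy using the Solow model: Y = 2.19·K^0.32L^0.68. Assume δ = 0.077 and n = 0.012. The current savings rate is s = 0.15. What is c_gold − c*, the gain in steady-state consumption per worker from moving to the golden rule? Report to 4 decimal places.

Δc ≈ 0.4912

The effective depreciation rate is n + δ = 0.012 + 0.077 = 0.089.
Current steady state (s = 0.15): k* = (0.15·2.19/0.089)^(1/0.68) ≈ 6.8240, y* = 2.19·6.8240^0.32 ≈ 4.0489, c* = (1−0.15)·4.0489 ≈ 3.4416.
Setting f'(k) = n+δ gives 0.32·2.19·k^(0.32−1) = 0.089, hence k_gold = (0.32·2.19/0.089)^(1/0.68) ≈ 20.7944.
y_gold = 2.19·20.7944^0.32 ≈ 5.7835, c_gold = y_gold − 0.089·k_gold ≈ 3.9327.
Gain: Δc = 3.9327 − 3.4416 ≈ 0.4912.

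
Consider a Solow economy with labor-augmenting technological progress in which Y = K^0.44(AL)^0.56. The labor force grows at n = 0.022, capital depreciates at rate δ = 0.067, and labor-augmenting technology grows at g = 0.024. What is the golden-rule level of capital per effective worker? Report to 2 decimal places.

k_gold ≈ 11.33

Capital per effective worker breaks even when investment replaces (n + g + δ)·k; here n + g + δ = 0.113.
At the golden rule the marginal product of capital equals n+g+δ: 0.44·k^(0.44−1) = 0.113. Solving, k_gold = (0.44/0.113)^(1/0.56) ≈ 11.3303.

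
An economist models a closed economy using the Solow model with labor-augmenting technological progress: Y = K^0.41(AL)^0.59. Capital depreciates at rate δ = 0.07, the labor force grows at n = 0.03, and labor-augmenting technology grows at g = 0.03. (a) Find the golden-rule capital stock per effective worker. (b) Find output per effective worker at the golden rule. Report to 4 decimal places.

n + g + δ = 0.03 + 0.03 + 0.07 = 0.13.
Setting f'(k) = n+g+δ gives 0.41·k^(0.41−1) = 0.13, hence k_gold = (0.41/0.13)^(1/0.59) ≈ 7.0064.
y_gold = 7.0064^0.41 ≈ 2.2215.

(a) k_gold ≈ 7.0064; (b) y_gold ≈ 2.2215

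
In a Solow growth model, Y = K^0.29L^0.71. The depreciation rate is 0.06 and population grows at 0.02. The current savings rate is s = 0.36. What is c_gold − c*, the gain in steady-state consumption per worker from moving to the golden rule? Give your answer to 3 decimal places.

Δc ≈ 0.018

Capital per worker breaks even when investment replaces (n + δ)·k; here n + δ = 0.08.
Current steady state (s = 0.36): k* = (0.36/0.08)^(1/0.71) ≈ 8.3180, y* = 8.3180^0.29 ≈ 1.8484, c* = (1−0.36)·1.8484 ≈ 1.1830.
Setting f'(k) = n+δ gives 0.29·k^(0.29−1) = 0.08, hence k_gold = (0.29/0.08)^(1/0.71) ≈ 6.1342.
y_gold = 6.1342^0.29 ≈ 1.6922, c_gold = y_gold − 0.08·k_gold ≈ 1.2015.
Gain: Δc = 1.2015 − 1.1830 ≈ 0.0185.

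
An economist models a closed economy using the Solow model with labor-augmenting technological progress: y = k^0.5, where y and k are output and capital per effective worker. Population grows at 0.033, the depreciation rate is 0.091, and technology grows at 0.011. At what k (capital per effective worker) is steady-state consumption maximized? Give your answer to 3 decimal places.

k_gold ≈ 13.717

Break-even investment rate: n + g + δ = 0.033 + 0.011 + 0.091 = 0.135.
At the golden rule the marginal product of capital equals n+g+δ: 0.5·k^(0.5−1) = 0.135. Solving, k_gold = (0.5/0.135)^(1/0.5) ≈ 13.7174.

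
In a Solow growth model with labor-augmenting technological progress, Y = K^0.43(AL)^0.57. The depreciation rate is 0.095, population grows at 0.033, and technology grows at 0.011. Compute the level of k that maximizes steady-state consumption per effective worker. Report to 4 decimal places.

k_gold ≈ 7.2518

Break-even investment rate: n + g + δ = 0.033 + 0.011 + 0.095 = 0.139.
Setting f'(k) = n+g+δ gives 0.43·k^(0.43−1) = 0.139, hence k_gold = (0.43/0.139)^(1/0.57) ≈ 7.2518.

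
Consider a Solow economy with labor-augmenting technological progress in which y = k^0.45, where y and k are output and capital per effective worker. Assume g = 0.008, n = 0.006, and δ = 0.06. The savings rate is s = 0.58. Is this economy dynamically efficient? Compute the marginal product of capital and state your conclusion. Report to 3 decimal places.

The effective depreciation rate is n + g + δ = 0.006 + 0.008 + 0.06 = 0.074.
Steady-state k*: s·k^0.45 = 0.074·k gives k* = (0.58/0.074)^(1/0.55) ≈ 42.2485.
MPK = 0.45·42.2485^(-0.55) ≈ 0.0574.
MPK < n+g+δ = 0.074, so the economy is dynamically inefficient (over-saving).

dynamically inefficient; MPK ≈ 0.057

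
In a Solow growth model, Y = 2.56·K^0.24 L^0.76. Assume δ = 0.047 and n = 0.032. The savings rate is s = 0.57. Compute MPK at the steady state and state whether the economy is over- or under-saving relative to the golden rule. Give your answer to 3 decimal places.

over-saving; MPK ≈ 0.033

The effective depreciation rate is n + δ = 0.032 + 0.047 = 0.079.
Steady-state k*: s·A·k^0.24 = 0.079·k gives k* = (0.57·2.56/0.079)^(1/0.76) ≈ 46.3907.
MPK = 0.24·2.56·46.3907^(-0.76) ≈ 0.0333.
MPK < n+δ = 0.079, so the economy is dynamically inefficient (over-saving).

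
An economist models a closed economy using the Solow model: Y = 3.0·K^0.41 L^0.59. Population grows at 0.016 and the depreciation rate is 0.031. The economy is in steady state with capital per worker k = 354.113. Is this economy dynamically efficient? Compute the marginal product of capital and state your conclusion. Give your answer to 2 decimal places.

dynamically inefficient; MPK ≈ 0.04

n + δ = 0.016 + 0.031 = 0.047.
MPK = 0.41·3.0·k^(0.41−1) = 0.41·3.0·354.113^(-0.59) ≈ 0.0385.
MPK < 0.047, so the economy is dynamically inefficient (over-saving).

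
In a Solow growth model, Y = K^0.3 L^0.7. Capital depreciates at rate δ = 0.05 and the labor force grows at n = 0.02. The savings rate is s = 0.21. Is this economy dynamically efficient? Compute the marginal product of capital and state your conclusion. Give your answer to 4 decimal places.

dynamically efficient; MPK ≈ 0.1000

Break-even investment rate: n + δ = 0.02 + 0.05 = 0.07.
Steady-state k*: s·k^0.3 = 0.07·k gives k* = (0.21/0.07)^(1/0.7) ≈ 4.8040.
MPK = 0.3·4.8040^(-0.7) ≈ 0.1000.
MPK > n+δ = 0.07, so the economy is dynamically efficient (under-saving).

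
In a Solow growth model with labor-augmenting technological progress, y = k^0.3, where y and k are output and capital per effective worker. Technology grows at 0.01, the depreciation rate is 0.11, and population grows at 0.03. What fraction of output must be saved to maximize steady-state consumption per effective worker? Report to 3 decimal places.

s_gold = 0.300

n + g + δ = 0.03 + 0.01 + 0.11 = 0.15.
At the golden rule MPK = n+g+δ, and in any Cobb-Douglas steady state s = (n+g+δ)·k/y = MPK·k/y = capital's share 0.3.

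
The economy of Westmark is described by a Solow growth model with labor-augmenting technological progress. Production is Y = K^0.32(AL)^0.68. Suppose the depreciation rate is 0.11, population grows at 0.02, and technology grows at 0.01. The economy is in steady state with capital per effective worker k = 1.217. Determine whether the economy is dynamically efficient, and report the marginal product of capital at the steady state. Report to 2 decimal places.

dynamically efficient; MPK ≈ 0.28

Capital per effective worker breaks even when investment replaces (n + g + δ)·k; here n + g + δ = 0.14.
MPK = 0.32·k^(0.32−1) = 0.32·1.217^(-0.68) ≈ 0.2800.
MPK > 0.14, so the economy is dynamically efficient (under-saving).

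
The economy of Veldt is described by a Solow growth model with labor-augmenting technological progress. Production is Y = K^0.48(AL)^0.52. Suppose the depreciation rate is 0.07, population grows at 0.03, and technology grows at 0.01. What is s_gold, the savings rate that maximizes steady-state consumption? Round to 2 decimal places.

s_gold = 0.48

The effective depreciation rate is n + g + δ = 0.03 + 0.01 + 0.07 = 0.11.
At the golden rule MPK = n+g+δ, and in any Cobb-Douglas steady state s = (n+g+δ)·k/y = MPK·k/y = capital's share 0.48.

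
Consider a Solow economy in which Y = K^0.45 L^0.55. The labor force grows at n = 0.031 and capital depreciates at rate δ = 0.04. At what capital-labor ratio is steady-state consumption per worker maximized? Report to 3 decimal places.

The effective depreciation rate is n + δ = 0.031 + 0.04 = 0.071.
At the golden rule the marginal product of capital equals n+δ: 0.45·k^(0.45−1) = 0.071. Solving, k_gold = (0.45/0.071)^(1/0.55) ≈ 28.7143.

k_gold ≈ 28.714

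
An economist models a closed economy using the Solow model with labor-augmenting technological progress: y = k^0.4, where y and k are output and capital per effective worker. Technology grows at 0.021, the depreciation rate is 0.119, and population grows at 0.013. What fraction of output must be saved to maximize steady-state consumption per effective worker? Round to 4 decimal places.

s_gold = 0.4000

The effective depreciation rate is n + g + δ = 0.013 + 0.021 + 0.119 = 0.153.
At the golden rule MPK = n+g+δ, and in any Cobb-Douglas steady state s = (n+g+δ)·k/y = MPK·k/y = capital's share 0.4.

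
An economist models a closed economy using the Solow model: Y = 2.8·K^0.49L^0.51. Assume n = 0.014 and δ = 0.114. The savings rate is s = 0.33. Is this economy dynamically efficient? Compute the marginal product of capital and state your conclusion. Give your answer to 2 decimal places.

Break-even investment rate: n + δ = 0.014 + 0.114 = 0.128.
Steady-state k*: s·A·k^0.49 = 0.128·k gives k* = (0.33·2.8/0.128)^(1/0.51) ≈ 48.2235.
MPK = 0.49·2.8·48.2235^(-0.51) ≈ 0.1901.
MPK > n+δ = 0.128, so the economy is dynamically efficient (under-saving).

dynamically efficient; MPK ≈ 0.19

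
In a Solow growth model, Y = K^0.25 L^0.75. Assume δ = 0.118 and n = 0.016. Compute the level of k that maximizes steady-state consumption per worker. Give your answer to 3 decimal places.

k_gold ≈ 2.297

Capital per worker breaks even when investment replaces (n + δ)·k; here n + δ = 0.134.
Setting f'(k) = n+δ gives 0.25·k^(0.25−1) = 0.134, hence k_gold = (0.25/0.134)^(1/0.75) ≈ 2.2967.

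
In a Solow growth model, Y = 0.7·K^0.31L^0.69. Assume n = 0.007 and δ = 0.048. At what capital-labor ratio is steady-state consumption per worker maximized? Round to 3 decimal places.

k_gold ≈ 7.310

n + δ = 0.007 + 0.048 = 0.055.
At the golden rule the marginal product of capital equals n+δ: 0.31·0.7·k^(0.31−1) = 0.055. Solving, k_gold = (0.31·0.7/0.055)^(1/0.69) ≈ 7.3099.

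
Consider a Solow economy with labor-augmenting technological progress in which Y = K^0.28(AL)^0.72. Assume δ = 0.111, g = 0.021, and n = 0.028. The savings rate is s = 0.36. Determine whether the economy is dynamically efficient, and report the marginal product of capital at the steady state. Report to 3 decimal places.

Break-even investment rate: n + g + δ = 0.028 + 0.021 + 0.111 = 0.16.
Steady-state k*: s·k^0.28 = 0.16·k gives k* = (0.36/0.16)^(1/0.72) ≈ 3.0842.
MPK = 0.28·3.0842^(-0.72) ≈ 0.1244.
MPK < n+g+δ = 0.16, so the economy is dynamically inefficient (over-saving).

dynamically inefficient; MPK ≈ 0.124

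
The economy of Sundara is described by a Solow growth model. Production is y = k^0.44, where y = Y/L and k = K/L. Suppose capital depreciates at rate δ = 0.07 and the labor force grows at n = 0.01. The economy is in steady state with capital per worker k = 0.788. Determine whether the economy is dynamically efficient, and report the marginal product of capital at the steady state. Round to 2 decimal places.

dynamically efficient; MPK ≈ 0.50

n + δ = 0.01 + 0.07 = 0.08.
MPK = 0.44·k^(0.44−1) = 0.44·0.788^(-0.56) ≈ 0.5028.
MPK > 0.08, so the economy is dynamically efficient (under-saving).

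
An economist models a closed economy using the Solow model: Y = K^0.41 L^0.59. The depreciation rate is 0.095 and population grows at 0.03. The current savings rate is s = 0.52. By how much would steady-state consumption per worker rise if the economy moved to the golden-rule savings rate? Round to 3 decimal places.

The effective depreciation rate is n + δ = 0.03 + 0.095 = 0.125.
Current steady state (s = 0.52): k* = (0.52/0.125)^(1/0.59) ≈ 11.2024, y* = 11.2024^0.41 ≈ 2.6929, c* = (1−0.52)·2.6929 ≈ 1.2926.
Setting f'(k) = n+δ gives 0.41·k^(0.41−1) = 0.125, hence k_gold = (0.41/0.125)^(1/0.59) ≈ 7.4879.
y_gold = 7.4879^0.41 ≈ 2.2829, c_gold = y_gold − 0.125·k_gold ≈ 1.3469.
Gain: Δc = 1.3469 − 1.2926 ≈ 0.0543.

Δc ≈ 0.054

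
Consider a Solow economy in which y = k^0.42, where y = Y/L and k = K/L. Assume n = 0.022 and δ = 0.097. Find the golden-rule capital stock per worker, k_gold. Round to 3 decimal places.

k_gold ≈ 8.797

The effective depreciation rate is n + δ = 0.022 + 0.097 = 0.119.
Maximizing c = f(k) − (n+δ)·k gives f'(k) = n+δ, i.e. 0.42·k^(0.42−1) = 0.119, so k_gold = (0.42/0.119)^(1/0.58) ≈ 8.7966.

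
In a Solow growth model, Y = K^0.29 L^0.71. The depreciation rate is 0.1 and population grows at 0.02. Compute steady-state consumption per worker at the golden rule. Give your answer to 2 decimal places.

Break-even investment rate: n + δ = 0.02 + 0.1 = 0.12.
Setting f'(k) = n+δ gives 0.29·k^(0.29−1) = 0.12, hence k_gold = (0.29/0.12)^(1/0.71) ≈ 3.4653.
y_gold = 3.4653^0.29 ≈ 1.4339.
c_gold = y_gold − (n+δ)·k_gold = 1.4339 − 0.12·3.4653 ≈ 1.0181.

c_gold ≈ 1.02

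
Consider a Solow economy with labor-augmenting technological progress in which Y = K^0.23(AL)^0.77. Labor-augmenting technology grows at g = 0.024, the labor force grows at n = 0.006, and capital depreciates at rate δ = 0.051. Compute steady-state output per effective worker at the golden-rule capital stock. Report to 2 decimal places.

Break-even investment rate: n + g + δ = 0.006 + 0.024 + 0.051 = 0.081.
Setting f'(k) = n+g+δ gives 0.23·k^(0.23−1) = 0.081, hence k_gold = (0.23/0.081)^(1/0.77) ≈ 3.8782.
Output: y_gold = k_gold^0.23 = 3.8782^0.23 ≈ 1.3658.

y_gold ≈ 1.37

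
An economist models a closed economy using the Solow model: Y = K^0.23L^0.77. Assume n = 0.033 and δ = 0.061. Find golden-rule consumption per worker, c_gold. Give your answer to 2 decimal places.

n + δ = 0.033 + 0.061 = 0.094.
Setting f'(k) = n+δ gives 0.23·k^(0.23−1) = 0.094, hence k_gold = (0.23/0.094)^(1/0.77) ≈ 3.1965.
y_gold = 3.1965^0.23 ≈ 1.3064.
c_gold = y_gold − (n+δ)·k_gold = 1.3064 − 0.094·3.1965 ≈ 1.0059.

c_gold ≈ 1.01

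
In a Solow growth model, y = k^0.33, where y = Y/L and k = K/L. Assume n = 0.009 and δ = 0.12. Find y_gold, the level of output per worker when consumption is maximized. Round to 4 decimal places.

The effective depreciation rate is n + δ = 0.009 + 0.12 = 0.129.
Setting f'(k) = n+δ gives 0.33·k^(0.33−1) = 0.129, hence k_gold = (0.33/0.129)^(1/0.67) ≈ 4.0630.
Output: y_gold = k_gold^0.33 = 4.0630^0.33 ≈ 1.5882.

y_gold ≈ 1.5882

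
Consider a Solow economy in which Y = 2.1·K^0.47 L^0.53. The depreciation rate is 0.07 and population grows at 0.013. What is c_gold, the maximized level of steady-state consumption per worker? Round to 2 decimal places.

Break-even investment rate: n + δ = 0.013 + 0.07 = 0.083.
At the golden rule the marginal product of capital equals n+δ: 0.47·2.1·k^(0.47−1) = 0.083. Solving, k_gold = (0.47·2.1/0.083)^(1/0.53) ≈ 106.8447.
y_gold = 2.1·106.8447^0.47 ≈ 18.8683.
c_gold = y_gold − (n+δ)·k_gold = 18.8683 − 0.083·106.8447 ≈ 10.0002.

c_gold ≈ 10.00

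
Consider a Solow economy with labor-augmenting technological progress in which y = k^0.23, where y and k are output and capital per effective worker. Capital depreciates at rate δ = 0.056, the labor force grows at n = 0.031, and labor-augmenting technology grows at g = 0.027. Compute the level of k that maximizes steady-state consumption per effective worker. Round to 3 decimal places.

k_gold ≈ 2.488

The effective depreciation rate is n + g + δ = 0.031 + 0.027 + 0.056 = 0.114.
Maximizing c = f(k) − (n+g+δ)·k gives f'(k) = n+g+δ, i.e. 0.23·k^(0.23−1) = 0.114, so k_gold = (0.23/0.114)^(1/0.77) ≈ 2.4881.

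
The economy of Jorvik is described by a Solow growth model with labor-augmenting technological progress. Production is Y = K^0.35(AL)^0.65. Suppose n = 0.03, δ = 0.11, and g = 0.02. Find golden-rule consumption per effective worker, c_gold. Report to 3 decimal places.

c_gold ≈ 0.991

The effective depreciation rate is n + g + δ = 0.03 + 0.02 + 0.11 = 0.16.
Golden rule sets MPK = n+g+δ: 0.35·k^(0.35−1) = 0.16, so k_gold = (0.35/0.16)^(1/0.65) ≈ 3.3342.
y_gold = 3.3342^0.35 ≈ 1.5242.
c_gold = y_gold − (n+g+δ)·k_gold = 1.5242 − 0.16·3.3342 ≈ 0.9907.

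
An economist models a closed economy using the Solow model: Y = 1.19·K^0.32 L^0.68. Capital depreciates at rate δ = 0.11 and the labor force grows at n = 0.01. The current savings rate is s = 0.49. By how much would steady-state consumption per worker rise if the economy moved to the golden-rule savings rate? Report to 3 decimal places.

Break-even investment rate: n + δ = 0.01 + 0.11 = 0.12.
Current steady state (s = 0.49): k* = (0.49·1.19/0.12)^(1/0.68) ≈ 10.2247, y* = 1.19·10.2247^0.32 ≈ 2.5040, c* = (1−0.49)·2.5040 ≈ 1.2770.
Setting f'(k) = n+δ gives 0.32·1.19·k^(0.32−1) = 0.12, hence k_gold = (0.32·1.19/0.12)^(1/0.68) ≈ 5.4642.
y_gold = 1.19·5.4642^0.32 ≈ 2.0491, c_gold = y_gold − 0.12·k_gold ≈ 1.3934.
Gain: Δc = 1.3934 − 1.2770 ≈ 0.1163.

Δc ≈ 0.116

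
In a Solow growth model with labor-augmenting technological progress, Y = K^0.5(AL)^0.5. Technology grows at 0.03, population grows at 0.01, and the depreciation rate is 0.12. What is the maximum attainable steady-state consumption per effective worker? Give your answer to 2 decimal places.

n + g + δ = 0.01 + 0.03 + 0.12 = 0.16.
Golden rule sets MPK = n+g+δ: 0.5·k^(0.5−1) = 0.16, so k_gold = (0.5/0.16)^(1/0.5) ≈ 9.7656.
y_gold = 9.7656^0.5 ≈ 3.1250.
c_gold = y_gold − (n+g+δ)·k_gold = 3.1250 − 0.16·9.7656 ≈ 1.5625.

c_gold ≈ 1.56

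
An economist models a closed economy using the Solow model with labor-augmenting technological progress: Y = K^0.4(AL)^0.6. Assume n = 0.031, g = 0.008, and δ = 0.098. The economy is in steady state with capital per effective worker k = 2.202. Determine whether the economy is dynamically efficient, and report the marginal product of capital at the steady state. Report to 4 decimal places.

n + g + δ = 0.031 + 0.008 + 0.098 = 0.137.
MPK = 0.4·k^(0.4−1) = 0.4·2.202^(-0.6) ≈ 0.2491.
MPK > 0.137, so the economy is dynamically efficient (under-saving).

dynamically efficient; MPK ≈ 0.2491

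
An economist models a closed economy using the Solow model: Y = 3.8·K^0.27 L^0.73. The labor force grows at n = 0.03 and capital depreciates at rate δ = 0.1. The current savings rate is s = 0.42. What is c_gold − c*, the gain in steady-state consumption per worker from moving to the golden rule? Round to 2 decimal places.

Δc ≈ 0.38

n + δ = 0.03 + 0.1 = 0.13.
Current steady state (s = 0.42): k* = (0.42·3.8/0.13)^(1/0.73) ≈ 31.0387, y* = 3.8·31.0387^0.27 ≈ 9.6072, c* = (1−0.42)·9.6072 ≈ 5.5722.
At the golden rule the marginal product of capital equals n+δ: 0.27·3.8·k^(0.27−1) = 0.13. Solving, k_gold = (0.27·3.8/0.13)^(1/0.73) ≈ 16.9452.
y_gold = 3.8·16.9452^0.27 ≈ 8.1588, c_gold = y_gold − 0.13·k_gold ≈ 5.9559.
Gain: Δc = 5.9559 − 5.5722 ≈ 0.3837.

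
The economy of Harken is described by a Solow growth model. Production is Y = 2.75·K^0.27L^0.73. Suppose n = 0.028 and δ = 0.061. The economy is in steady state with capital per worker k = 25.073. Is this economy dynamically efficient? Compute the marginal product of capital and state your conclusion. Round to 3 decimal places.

The effective depreciation rate is n + δ = 0.028 + 0.061 = 0.089.
MPK = 0.27·2.75·k^(0.27−1) = 0.27·2.75·25.073^(-0.73) ≈ 0.0707.
MPK < 0.089, so the economy is dynamically inefficient (over-saving).

dynamically inefficient; MPK ≈ 0.071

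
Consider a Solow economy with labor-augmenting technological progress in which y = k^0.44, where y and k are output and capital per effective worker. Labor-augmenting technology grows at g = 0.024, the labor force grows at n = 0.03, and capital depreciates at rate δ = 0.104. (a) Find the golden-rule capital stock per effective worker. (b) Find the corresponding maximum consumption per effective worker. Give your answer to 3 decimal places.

(a) k_gold ≈ 6.227; (b) c_gold ≈ 1.252

Break-even investment rate: n + g + δ = 0.03 + 0.024 + 0.104 = 0.158.
Maximizing c = f(k) − (n+g+δ)·k gives f'(k) = n+g+δ, i.e. 0.44·k^(0.44−1) = 0.158, so k_gold = (0.44/0.158)^(1/0.56) ≈ 6.2270.
y_gold = 6.2270^0.44 ≈ 2.2361; c_gold = y_gold − 0.158·k_gold ≈ 1.2522.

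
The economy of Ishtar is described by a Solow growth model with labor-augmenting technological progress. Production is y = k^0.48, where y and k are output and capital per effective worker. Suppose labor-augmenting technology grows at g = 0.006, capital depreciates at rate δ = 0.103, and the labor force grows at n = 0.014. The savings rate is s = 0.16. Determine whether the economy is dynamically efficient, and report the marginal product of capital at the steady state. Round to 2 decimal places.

dynamically efficient; MPK ≈ 0.37

Break-even investment rate: n + g + δ = 0.014 + 0.006 + 0.103 = 0.123.
Steady-state k*: s·k^0.48 = 0.123·k gives k* = (0.16/0.123)^(1/0.52) ≈ 1.6582.
MPK = 0.48·1.6582^(-0.52) ≈ 0.3690.
MPK > n+g+δ = 0.123, so the economy is dynamically efficient (under-saving).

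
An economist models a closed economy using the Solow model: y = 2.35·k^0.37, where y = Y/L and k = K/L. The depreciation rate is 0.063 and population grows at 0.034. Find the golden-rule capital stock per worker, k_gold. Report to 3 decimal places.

k_gold ≈ 32.501

n + δ = 0.034 + 0.063 = 0.097.
Maximizing c = f(k) − (n+δ)·k gives f'(k) = n+δ, i.e. 0.37·2.35·k^(0.37−1) = 0.097, so k_gold = (0.37·2.35/0.097)^(1/0.63) ≈ 32.5013.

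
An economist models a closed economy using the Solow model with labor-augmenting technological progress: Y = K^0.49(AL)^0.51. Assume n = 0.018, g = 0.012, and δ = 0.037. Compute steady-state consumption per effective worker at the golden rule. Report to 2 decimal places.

c_gold ≈ 3.45

Capital per effective worker breaks even when investment replaces (n + g + δ)·k; here n + g + δ = 0.067.
At the golden rule the marginal product of capital equals n+g+δ: 0.49·k^(0.49−1) = 0.067. Solving, k_gold = (0.49/0.067)^(1/0.51) ≈ 49.4715.
y_gold = 49.4715^0.49 ≈ 6.7645.
c_gold = y_gold − (n+g+δ)·k_gold = 6.7645 − 0.067·49.4715 ≈ 3.4499.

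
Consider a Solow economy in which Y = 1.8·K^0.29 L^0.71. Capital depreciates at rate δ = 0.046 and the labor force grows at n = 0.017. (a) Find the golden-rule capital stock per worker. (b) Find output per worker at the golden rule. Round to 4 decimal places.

Break-even investment rate: n + δ = 0.017 + 0.046 = 0.063.
Setting f'(k) = n+δ gives 0.29·1.8·k^(0.29−1) = 0.063, hence k_gold = (0.29·1.8/0.063)^(1/0.71) ≈ 19.6527.
y_gold = 1.8·19.6527^0.29 ≈ 4.2694.

(a) k_gold ≈ 19.6527; (b) y_gold ≈ 4.2694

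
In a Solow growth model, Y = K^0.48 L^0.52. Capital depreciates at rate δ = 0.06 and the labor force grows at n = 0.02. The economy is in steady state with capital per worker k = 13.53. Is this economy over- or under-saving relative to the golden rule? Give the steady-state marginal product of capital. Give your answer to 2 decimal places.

under-saving; MPK ≈ 0.12

n + δ = 0.02 + 0.06 = 0.08.
MPK = 0.48·k^(0.48−1) = 0.48·13.53^(-0.52) ≈ 0.1239.
MPK > 0.08, so the economy is dynamically efficient (under-saving).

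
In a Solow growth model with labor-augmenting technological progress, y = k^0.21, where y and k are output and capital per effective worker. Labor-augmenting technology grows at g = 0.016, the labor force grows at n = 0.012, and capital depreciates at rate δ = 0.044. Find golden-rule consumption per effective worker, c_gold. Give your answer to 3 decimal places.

c_gold ≈ 1.050

Capital per effective worker breaks even when investment replaces (n + g + δ)·k; here n + g + δ = 0.072.
At the golden rule the marginal product of capital equals n+g+δ: 0.21·k^(0.21−1) = 0.072. Solving, k_gold = (0.21/0.072)^(1/0.79) ≈ 3.8767.
y_gold = 3.8767^0.21 ≈ 1.3292.
c_gold = y_gold − (n+g+δ)·k_gold = 1.3292 − 0.072·3.8767 ≈ 1.0500.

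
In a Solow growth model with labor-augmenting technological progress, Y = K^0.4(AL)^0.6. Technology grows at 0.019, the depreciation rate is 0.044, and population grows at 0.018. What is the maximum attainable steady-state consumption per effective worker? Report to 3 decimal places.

c_gold ≈ 1.740

n + g + δ = 0.018 + 0.019 + 0.044 = 0.081.
At the golden rule the marginal product of capital equals n+g+δ: 0.4·k^(0.4−1) = 0.081. Solving, k_gold = (0.4/0.081)^(1/0.6) ≈ 14.3205.
y_gold = 14.3205^0.4 ≈ 2.8999.
c_gold = y_gold − (n+g+δ)·k_gold = 2.8999 − 0.081·14.3205 ≈ 1.7399.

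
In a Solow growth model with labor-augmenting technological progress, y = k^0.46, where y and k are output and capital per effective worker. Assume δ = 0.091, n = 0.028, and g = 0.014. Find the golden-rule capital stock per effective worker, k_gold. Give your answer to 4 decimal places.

The effective depreciation rate is n + g + δ = 0.028 + 0.014 + 0.091 = 0.133.
Maximizing c = f(k) − (n+g+δ)·k gives f'(k) = n+g+δ, i.e. 0.46·k^(0.46−1) = 0.133, so k_gold = (0.46/0.133)^(1/0.54) ≈ 9.9535.

k_gold ≈ 9.9535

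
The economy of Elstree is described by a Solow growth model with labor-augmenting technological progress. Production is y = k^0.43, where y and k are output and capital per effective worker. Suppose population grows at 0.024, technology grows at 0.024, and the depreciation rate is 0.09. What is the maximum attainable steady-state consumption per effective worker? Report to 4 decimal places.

The effective depreciation rate is n + g + δ = 0.024 + 0.024 + 0.09 = 0.138.
Maximizing c = f(k) − (n+g+δ)·k gives f'(k) = n+g+δ, i.e. 0.43·k^(0.43−1) = 0.138, so k_gold = (0.43/0.138)^(1/0.57) ≈ 7.3442.
y_gold = 7.3442^0.43 ≈ 2.3570.
c_gold = y_gold − (n+g+δ)·k_gold = 2.3570 − 0.138·7.3442 ≈ 1.3435.

c_gold ≈ 1.3435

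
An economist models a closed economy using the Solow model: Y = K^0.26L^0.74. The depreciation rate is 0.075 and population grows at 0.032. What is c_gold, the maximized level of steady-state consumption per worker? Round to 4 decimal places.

c_gold ≈ 1.0109

Capital per worker breaks even when investment replaces (n + δ)·k; here n + δ = 0.107.
Maximizing c = f(k) − (n+δ)·k gives f'(k) = n+δ, i.e. 0.26·k^(0.26−1) = 0.107, so k_gold = (0.26/0.107)^(1/0.74) ≈ 3.3195.
y_gold = 3.3195^0.26 ≈ 1.3661.
c_gold = y_gold − (n+δ)·k_gold = 1.3661 − 0.107·3.3195 ≈ 1.0109.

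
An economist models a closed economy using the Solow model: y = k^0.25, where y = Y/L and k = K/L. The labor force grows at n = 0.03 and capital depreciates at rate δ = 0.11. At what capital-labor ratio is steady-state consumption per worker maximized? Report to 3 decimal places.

k_gold ≈ 2.166

The effective depreciation rate is n + δ = 0.03 + 0.11 = 0.14.
Setting f'(k) = n+δ gives 0.25·k^(0.25−1) = 0.14, hence k_gold = (0.25/0.14)^(1/0.75) ≈ 2.1665.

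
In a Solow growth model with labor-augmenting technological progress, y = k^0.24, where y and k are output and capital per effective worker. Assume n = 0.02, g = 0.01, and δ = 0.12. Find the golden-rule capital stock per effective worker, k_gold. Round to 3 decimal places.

k_gold ≈ 1.856

n + g + δ = 0.02 + 0.01 + 0.12 = 0.15.
At the golden rule the marginal product of capital equals n+g+δ: 0.24·k^(0.24−1) = 0.15. Solving, k_gold = (0.24/0.15)^(1/0.76) ≈ 1.8560.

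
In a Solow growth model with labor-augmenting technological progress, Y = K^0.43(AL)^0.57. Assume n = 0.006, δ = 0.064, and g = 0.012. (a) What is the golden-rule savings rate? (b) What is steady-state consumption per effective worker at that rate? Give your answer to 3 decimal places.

n + g + δ = 0.006 + 0.012 + 0.064 = 0.082.
For Cobb-Douglas, s_gold equals capital's share: s_gold = 0.43.
Maximizing c = f(k) − (n+g+δ)·k gives f'(k) = n+g+δ, i.e. 0.43·k^(0.43−1) = 0.082, so k_gold = (0.43/0.082)^(1/0.57) ≈ 18.3042.
y_gold = 18.3042^0.43 ≈ 3.4906; c_gold = (1−0.43)·y_gold ≈ 1.9896.

(a) s_gold = 0.430; (b) c_gold ≈ 1.990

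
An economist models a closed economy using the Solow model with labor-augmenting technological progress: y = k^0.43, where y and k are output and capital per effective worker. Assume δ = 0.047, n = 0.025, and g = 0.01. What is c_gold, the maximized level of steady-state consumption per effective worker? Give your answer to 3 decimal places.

c_gold ≈ 1.990

Break-even investment rate: n + g + δ = 0.025 + 0.01 + 0.047 = 0.082.
Golden rule sets MPK = n+g+δ: 0.43·k^(0.43−1) = 0.082, so k_gold = (0.43/0.082)^(1/0.57) ≈ 18.3042.
y_gold = 18.3042^0.43 ≈ 3.4906.
c_gold = y_gold − (n+g+δ)·k_gold = 3.4906 − 0.082·18.3042 ≈ 1.9896.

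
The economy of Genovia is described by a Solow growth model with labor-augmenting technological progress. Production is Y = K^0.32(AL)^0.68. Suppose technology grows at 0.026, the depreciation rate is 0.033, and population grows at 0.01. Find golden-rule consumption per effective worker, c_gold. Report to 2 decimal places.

The effective depreciation rate is n + g + δ = 0.01 + 0.026 + 0.033 = 0.069.
Maximizing c = f(k) − (n+g+δ)·k gives f'(k) = n+g+δ, i.e. 0.32·k^(0.32−1) = 0.069, so k_gold = (0.32/0.069)^(1/0.68) ≈ 9.5467.
y_gold = 9.5467^0.32 ≈ 2.0585.
c_gold = y_gold − (n+g+δ)·k_gold = 2.0585 − 0.069·9.5467 ≈ 1.3998.

c_gold ≈ 1.40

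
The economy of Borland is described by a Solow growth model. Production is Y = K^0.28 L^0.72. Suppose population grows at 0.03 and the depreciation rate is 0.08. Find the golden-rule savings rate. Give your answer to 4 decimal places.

Break-even investment rate: n + δ = 0.03 + 0.08 = 0.11.
At the golden rule MPK = n+δ, and in any Cobb-Douglas steady state s = (n+δ)·k/y = MPK·k/y = capital's share 0.28.

s_gold = 0.2800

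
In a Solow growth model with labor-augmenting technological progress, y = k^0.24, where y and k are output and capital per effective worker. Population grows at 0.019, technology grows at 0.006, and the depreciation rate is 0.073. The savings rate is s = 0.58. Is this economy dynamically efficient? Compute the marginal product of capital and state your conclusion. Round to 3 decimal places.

dynamically inefficient; MPK ≈ 0.041

Capital per effective worker breaks even when investment replaces (n + g + δ)·k; here n + g + δ = 0.098.
Steady-state k*: s·k^0.24 = 0.098·k gives k* = (0.58/0.098)^(1/0.76) ≈ 10.3766.
MPK = 0.24·10.3766^(-0.76) ≈ 0.0406.
MPK < n+g+δ = 0.098, so the economy is dynamically inefficient (over-saving).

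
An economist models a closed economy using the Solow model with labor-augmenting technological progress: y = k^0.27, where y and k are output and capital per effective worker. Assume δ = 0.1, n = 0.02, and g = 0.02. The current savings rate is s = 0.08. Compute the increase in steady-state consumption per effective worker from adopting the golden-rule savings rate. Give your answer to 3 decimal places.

Δc ≈ 0.183

The effective depreciation rate is n + g + δ = 0.02 + 0.02 + 0.1 = 0.14.
Current steady state (s = 0.08): k* = (0.08/0.14)^(1/0.73) ≈ 0.4646, y* = 0.4646^0.27 ≈ 0.8130, c* = (1−0.08)·0.8130 ≈ 0.7480.
Setting f'(k) = n+g+δ gives 0.27·k^(0.27−1) = 0.14, hence k_gold = (0.27/0.14)^(1/0.73) ≈ 2.4589.
y_gold = 2.4589^0.27 ≈ 1.2750, c_gold = y_gold − 0.14·k_gold ≈ 0.9307.
Gain: Δc = 0.9307 − 0.7480 ≈ 0.1827.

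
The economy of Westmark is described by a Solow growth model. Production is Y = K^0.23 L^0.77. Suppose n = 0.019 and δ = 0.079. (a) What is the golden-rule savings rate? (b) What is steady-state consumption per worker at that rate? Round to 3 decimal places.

(a) s_gold = 0.230; (b) c_gold ≈ 0.993

n + δ = 0.019 + 0.079 = 0.098.
For Cobb-Douglas, s_gold equals capital's share: s_gold = 0.23.
Maximizing c = f(k) − (n+δ)·k gives f'(k) = n+δ, i.e. 0.23·k^(0.23−1) = 0.098, so k_gold = (0.23/0.098)^(1/0.77) ≈ 3.0281.
y_gold = 3.0281^0.23 ≈ 1.2902; c_gold = (1−0.23)·y_gold ≈ 0.9935.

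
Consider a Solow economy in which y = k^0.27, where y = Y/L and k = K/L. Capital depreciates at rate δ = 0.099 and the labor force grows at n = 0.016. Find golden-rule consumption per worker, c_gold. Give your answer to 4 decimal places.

c_gold ≈ 1.0010

n + δ = 0.016 + 0.099 = 0.115.
Maximizing c = f(k) − (n+δ)·k gives f'(k) = n+δ, i.e. 0.27·k^(0.27−1) = 0.115, so k_gold = (0.27/0.115)^(1/0.73) ≈ 3.2193.
y_gold = 3.2193^0.27 ≈ 1.3712.
c_gold = y_gold − (n+δ)·k_gold = 1.3712 − 0.115·3.2193 ≈ 1.0010.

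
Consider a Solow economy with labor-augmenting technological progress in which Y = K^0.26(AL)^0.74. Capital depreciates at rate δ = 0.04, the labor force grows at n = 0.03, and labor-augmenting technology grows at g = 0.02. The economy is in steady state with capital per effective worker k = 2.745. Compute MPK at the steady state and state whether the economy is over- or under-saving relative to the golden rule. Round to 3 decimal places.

under-saving; MPK ≈ 0.123

The effective depreciation rate is n + g + δ = 0.03 + 0.02 + 0.04 = 0.09.
MPK = 0.26·k^(0.26−1) = 0.26·2.745^(-0.74) ≈ 0.1232.
MPK > 0.09, so the economy is dynamically efficient (under-saving).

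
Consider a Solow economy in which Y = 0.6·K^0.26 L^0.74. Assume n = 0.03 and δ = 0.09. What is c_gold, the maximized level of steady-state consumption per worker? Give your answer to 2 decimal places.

c_gold ≈ 0.49

Break-even investment rate: n + δ = 0.03 + 0.09 = 0.12.
Setting f'(k) = n+δ gives 0.26·0.6·k^(0.26−1) = 0.12, hence k_gold = (0.26·0.6/0.12)^(1/0.74) ≈ 1.4255.
y_gold = 0.6·1.4255^0.26 ≈ 0.6579.
c_gold = y_gold − (n+δ)·k_gold = 0.6579 − 0.12·1.4255 ≈ 0.4869.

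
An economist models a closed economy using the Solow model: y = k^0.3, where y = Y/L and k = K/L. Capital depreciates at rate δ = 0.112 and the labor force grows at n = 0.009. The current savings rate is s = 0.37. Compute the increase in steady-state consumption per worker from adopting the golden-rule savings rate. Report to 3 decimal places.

Break-even investment rate: n + δ = 0.009 + 0.112 = 0.121.
Current steady state (s = 0.37): k* = (0.37/0.121)^(1/0.7) ≈ 4.9369, y* = 4.9369^0.3 ≈ 1.6145, c* = (1−0.37)·1.6145 ≈ 1.0171.
At the golden rule the marginal product of capital equals n+δ: 0.3·k^(0.3−1) = 0.121. Solving, k_gold = (0.3/0.121)^(1/0.7) ≈ 3.6588.
y_gold = 3.6588^0.3 ≈ 1.4757, c_gold = y_gold − 0.121·k_gold ≈ 1.0330.
Gain: Δc = 1.0330 − 1.0171 ≈ 0.0159.

Δc ≈ 0.016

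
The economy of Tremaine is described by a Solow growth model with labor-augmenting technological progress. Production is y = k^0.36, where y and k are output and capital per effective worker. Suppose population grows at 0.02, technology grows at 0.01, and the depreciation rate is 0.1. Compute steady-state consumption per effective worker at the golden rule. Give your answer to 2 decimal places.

n + g + δ = 0.02 + 0.01 + 0.1 = 0.13.
Golden rule sets MPK = n+g+δ: 0.36·k^(0.36−1) = 0.13, so k_gold = (0.36/0.13)^(1/0.64) ≈ 4.9112.
y_gold = 4.9112^0.36 ≈ 1.7735.
c_gold = y_gold − (n+g+δ)·k_gold = 1.7735 − 0.13·4.9112 ≈ 1.1350.

c_gold ≈ 1.14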